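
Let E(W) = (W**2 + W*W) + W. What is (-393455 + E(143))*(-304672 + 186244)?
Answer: 41735685192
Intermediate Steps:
E(W) = W + 2*W**2 (E(W) = (W**2 + W**2) + W = 2*W**2 + W = W + 2*W**2)
(-393455 + E(143))*(-304672 + 186244) = (-393455 + 143*(1 + 2*143))*(-304672 + 186244) = (-393455 + 143*(1 + 286))*(-118428) = (-393455 + 143*287)*(-118428) = (-393455 + 41041)*(-118428) = -352414*(-118428) = 41735685192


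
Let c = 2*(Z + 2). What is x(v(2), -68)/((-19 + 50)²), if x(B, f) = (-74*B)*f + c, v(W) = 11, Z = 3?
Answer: 55362/961 ≈ 57.609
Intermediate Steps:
c = 10 (c = 2*(3 + 2) = 2*5 = 10)
x(B, f) = 10 - 74*B*f (x(B, f) = (-74*B)*f + 10 = -74*B*f + 10 = 10 - 74*B*f)
x(v(2), -68)/((-19 + 50)²) = (10 - 74*11*(-68))/((-19 + 50)²) = (10 + 55352)/(31²) = 55362/961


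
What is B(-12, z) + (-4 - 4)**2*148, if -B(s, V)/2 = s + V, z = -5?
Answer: 9506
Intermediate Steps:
B(s, V) = -2*V - 2*s (B(s, V) = -2*(s + V) = -2*(V + s) = -2*V - 2*s)
B(-12, z) + (-4 - 4)**2*148 = (-2*(-5) - 2*(-12)) + (-4 - 4)**2*148 = (10 + 24) + (-8)**2*148 = 34 + 64*148 = 34 + 9472 = 9506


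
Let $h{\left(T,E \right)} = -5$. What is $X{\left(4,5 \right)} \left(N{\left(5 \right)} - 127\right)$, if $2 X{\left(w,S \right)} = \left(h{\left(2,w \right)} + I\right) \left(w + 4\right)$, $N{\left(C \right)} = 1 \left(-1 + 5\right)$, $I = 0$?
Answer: $2460$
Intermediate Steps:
$N{\left(C \right)} = 4$ ($N{\left(C \right)} = 1 \cdot 4 = 4$)
$X{\left(w,S \right)} = -10 - \frac{5 w}{2}$ ($X{\left(w,S \right)} = \frac{\left(-5 + 0\right) \left(w + 4\right)}{2} = \frac{\left(-5\right) \left(4 + w\right)}{2} = \frac{-20 - 5 w}{2} = -10 - \frac{5 w}{2}$)
$X{\left(4,5 \right)} \left(N{\left(5 \right)} - 127\right) = \left(-10 - 10\right) \left(4 - 127\right) = \left(-10 - 10\right) \left(-123\right) = \left(-20\right) \left(-123\right) = 2460$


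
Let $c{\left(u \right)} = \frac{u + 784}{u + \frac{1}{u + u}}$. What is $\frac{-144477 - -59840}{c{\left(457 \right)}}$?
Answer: $- \frac{35352790263}{1134274} \approx -31168.0$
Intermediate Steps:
$c{\left(u \right)} = \frac{784 + u}{u + \frac{1}{2 u}}$
$\frac{-144477 - -59840}{c{\left(457 \right)}} = \frac{-144477 - -59840}{2 \cdot 457 \frac{1}{1 + 2 \cdot 457^{2}} \left(784 + 457\right)} = \frac{-144477 + 59840}{2 \cdot 457 \frac{1}{1 + 2 \cdot 208849} \cdot 1241} = - \frac{84637}{2 \cdot 457 \frac{1}{1 + 417698} \cdot 1241} = - \frac{84637}{2 \cdot 457 \cdot \frac{1}{417699} \cdot 1241} = - \frac{84637}{\frac{1134274}{417699}} = \left(-84637\right) \frac{417699}{1134274} = - \frac{35352790263}{1134274}$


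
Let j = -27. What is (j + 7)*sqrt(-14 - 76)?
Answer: -60*I*sqrt(10) ≈ -189.74*I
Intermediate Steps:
(j + 7)*sqrt(-14 - 76) = (-27 + 7)*sqrt(-14 - 76) = -60*I*sqrt(10)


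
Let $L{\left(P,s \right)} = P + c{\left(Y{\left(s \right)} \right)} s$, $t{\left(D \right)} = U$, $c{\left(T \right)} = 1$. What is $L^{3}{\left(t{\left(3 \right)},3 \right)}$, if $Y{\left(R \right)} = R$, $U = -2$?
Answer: $1$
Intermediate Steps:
$t{\left(D \right)} = -2$
$L{\left(P,s \right)} = P + s$ ($L{\left(P,s \right)} = P + 1 s = P + s$)
$L^{3}{\left(t{\left(3 \right)},3 \right)} = \left(-2 + 3\right)^{3} = 1^{3} = 1$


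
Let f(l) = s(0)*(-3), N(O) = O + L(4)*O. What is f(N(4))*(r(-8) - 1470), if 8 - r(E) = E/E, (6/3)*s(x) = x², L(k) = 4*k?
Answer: 0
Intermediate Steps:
N(O) = 17*O (N(O) = O + (4*4)*O = O + 16*O = 17*O)
s(x) = x²/2
r(E) = 7 (r(E) = 8 - E/E = 8 - 1*1 = 8 - 1 = 7)
f(l) = 0 (f(l) = ((½)*0²)*(-3) = ((½)*0)*(-3) = 0*(-3) = 0)
f(N(4))*(r(-8) - 1470) = 0*(7 - 1470) = 0*(-1463) = 0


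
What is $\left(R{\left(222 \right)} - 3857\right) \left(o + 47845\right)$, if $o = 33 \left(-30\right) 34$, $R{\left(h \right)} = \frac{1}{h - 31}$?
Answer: $- \frac{10449890910}{191} \approx -5.4711 \cdot 10^{7}$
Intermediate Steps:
$R{\left(h \right)} = \frac{1}{-31 + h}$
$o = -33660$ ($o = \left(-990\right) 34 = -33660$)
$\left(R{\left(222 \right)} - 3857\right) \left(o + 47845\right) = \left(\frac{1}{-31 + 222} - 3857\right) \left(-33660 + 47845\right) = \left(\frac{1}{191} - 3857\right) 14185 = \left(- \frac{736686}{191}\right) 14185 = - \frac{10449890910}{191}$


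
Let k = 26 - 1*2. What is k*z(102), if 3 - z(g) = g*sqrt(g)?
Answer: 72 - 2448*sqrt(102) ≈ -24652.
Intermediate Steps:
k = 24 (k = 26 - 2 = 24)
z(g) = 3 - g**(3/2) (z(g) = 3 - g*sqrt(g) = 3 - g**(3/2))
k*z(102) = 24*(3 - 102**(3/2)) = 24*(3 - 102*sqrt(102)) = 72 - 2448*sqrt(102)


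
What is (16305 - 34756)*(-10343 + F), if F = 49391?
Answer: -720474648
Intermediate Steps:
(16305 - 34756)*(-10343 + F) = (16305 - 34756)*(-10343 + 49391) = -18451*39048 = -720474648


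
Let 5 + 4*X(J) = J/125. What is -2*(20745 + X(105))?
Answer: -1037198/25 ≈ -41488.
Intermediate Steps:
X(J) = -5/4 + J/500 (X(J) = -5/4 + (J/125)/4 = -5/4 + J/500)
-2*(20745 + X(105)) = -2*(20745 + (-5/4 + (1/500)*105)) = -2*(20745 + (-5/4 + 21/100)) = -2*(20745 - 26/25) = -2*518599/25 = -1037198/25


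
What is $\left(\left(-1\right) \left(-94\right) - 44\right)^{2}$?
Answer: $2500$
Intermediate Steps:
$\left(\left(-1\right) \left(-94\right) - 44\right)^{2} = \left(94 - 44\right)^{2} = 50^{2} = 2500$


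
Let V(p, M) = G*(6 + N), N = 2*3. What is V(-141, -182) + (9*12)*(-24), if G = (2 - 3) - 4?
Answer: -2652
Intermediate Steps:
G = -5 (G = -1 - 4 = -5)
N = 6
V(p, M) = -60 (V(p, M) = -5*(6 + 6) = -5*12 = -60)
V(-141, -182) + (9*12)*(-24) = -60 + (9*12)*(-24) = -60 + 108*(-24) = -60 - 2592 = -2652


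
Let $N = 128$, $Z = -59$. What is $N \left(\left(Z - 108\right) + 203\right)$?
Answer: $4608$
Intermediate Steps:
$N \left(\left(Z - 108\right) + 203\right) = 128 \left(\left(-59 - 108\right) + 203\right) = 128 \left(-167 + 203\right) = 128 \cdot 36 = 4608$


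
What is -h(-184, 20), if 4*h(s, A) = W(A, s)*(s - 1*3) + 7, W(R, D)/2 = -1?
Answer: -381/4 ≈ -95.250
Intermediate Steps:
W(R, D) = -2 (W(R, D) = 2*(-1) = -2)
h(s, A) = 13/4 - s/2 (h(s, A) = (-2*(s - 1*3) + 7)/4 = (-2*(s - 3) + 7)/4 = (-2*(-3 + s) + 7)/4 = ((6 - 2*s) + 7)/4 = (13 - 2*s)/4 = 13/4 - s/2)
-h(-184, 20) = -(13/4 - ½*(-184)) = -(13/4 + 92) = -1*381/4 = -381/4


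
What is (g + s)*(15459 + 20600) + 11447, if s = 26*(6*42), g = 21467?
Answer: 1010348568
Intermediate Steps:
s = 6552 (s = 26*252 = 6552)
(g + s)*(15459 + 20600) + 11447 = (21467 + 6552)*(15459 + 20600) + 11447 = 28019*36059 + 11447 = 1010337121 + 11447 = 1010348568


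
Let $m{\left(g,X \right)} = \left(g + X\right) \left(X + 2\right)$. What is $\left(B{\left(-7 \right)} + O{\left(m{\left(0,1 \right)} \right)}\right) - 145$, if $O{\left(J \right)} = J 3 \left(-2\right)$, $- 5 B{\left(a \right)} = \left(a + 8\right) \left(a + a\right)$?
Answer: $- \frac{801}{5} \approx -160.2$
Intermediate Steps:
$m{\left(g,X \right)} = \left(2 + X\right) \left(X + g\right)$ ($m{\left(g,X \right)} = \left(X + g\right) \left(2 + X\right) = \left(2 + X\right) \left(X + g\right)$)
$B{\left(a \right)} = - \frac{2 a \left(8 + a\right)}{5}$ ($B{\left(a \right)} = - \frac{\left(a + 8\right) \left(a + a\right)}{5} = - \frac{\left(8 + a\right) 2 a}{5} = - \frac{2 a \left(8 + a\right)}{5}$)
$O{\left(J \right)} = - 6 J$ ($O{\left(J \right)} = 3 J \left(-2\right) = - 6 J$)
$\left(B{\left(-7 \right)} + O{\left(m{\left(0,1 \right)} \right)}\right) - 145 = \left(\left(- \frac{2}{5}\right) \left(-7\right) \left(8 - 7\right) - 6 \left(1^{2} + 2 \cdot 1 + 2 \cdot 0 + 1 \cdot 0\right)\right) - 145 = \left(\left(- \frac{2}{5}\right) \left(-7\right) 1 - 6 \left(1 + 2 + 0 + 0\right)\right) - 145 = \left(\frac{14}{5} - 18\right) - 145 = - \frac{76}{5} - 145 = - \frac{801}{5}$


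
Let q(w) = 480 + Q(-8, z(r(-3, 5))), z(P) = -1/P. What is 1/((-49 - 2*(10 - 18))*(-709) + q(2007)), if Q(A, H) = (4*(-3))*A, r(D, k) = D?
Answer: 1/23973 ≈ 4.1714e-5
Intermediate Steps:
Q(A, H) = -12*A
q(w) = 576 (q(w) = 480 - 12*(-8) = 480 + 96 = 576)
1/((-49 - 2*(10 - 18))*(-709) + q(2007)) = 1/((-49 - 2*(10 - 18))*(-709) + 576) = 1/((-49 - 2*(-8))*(-709) + 576) = 1/((-49 + 16)*(-709) + 576) = 1/(-33*(-709) + 576) = 1/(23397 + 576) = 1/23973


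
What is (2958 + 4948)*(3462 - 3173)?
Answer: 2284834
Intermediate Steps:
(2958 + 4948)*(3462 - 3173) = 7906*289 = 2284834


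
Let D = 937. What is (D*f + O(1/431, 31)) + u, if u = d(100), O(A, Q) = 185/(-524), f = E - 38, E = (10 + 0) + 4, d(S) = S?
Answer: -11731497/524 ≈ -22388.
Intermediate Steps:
E = 14 (E = 10 + 4 = 14)
f = -24 (f = 14 - 38 = -24)
O(A, Q) = -185/524 (O(A, Q) = 185*(-1/524) = -185/524)
u = 100
(D*f + O(1/431, 31)) + u = (937*(-24) - 185/524) + 100 = (-22488 - 185/524) + 100 = -11783897/524 + 100 = -11731497/524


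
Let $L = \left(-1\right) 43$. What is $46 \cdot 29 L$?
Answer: $-57362$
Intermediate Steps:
$L = -43$
$46 \cdot 29 L = 46 \cdot 29 \left(-43\right) = 1334 \left(-43\right) = -57362$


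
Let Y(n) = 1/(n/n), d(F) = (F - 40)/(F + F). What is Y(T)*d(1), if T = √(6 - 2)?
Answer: -39/2 ≈ -19.500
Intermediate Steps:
d(F) = (-40 + F)/(2*F) (d(F) = (-40 + F)/((2*F)) = (-40 + F)*(1/(2*F)) = (-40 + F)/(2*F))
T = 2 (T = √4 = 2)
Y(n) = 1 (Y(n) = 1/1 = 1)
Y(T)*d(1) = 1*((½)*(-40 + 1)/1) = 1*((½)*1*(-39)) = 1*(-39/2) = -39/2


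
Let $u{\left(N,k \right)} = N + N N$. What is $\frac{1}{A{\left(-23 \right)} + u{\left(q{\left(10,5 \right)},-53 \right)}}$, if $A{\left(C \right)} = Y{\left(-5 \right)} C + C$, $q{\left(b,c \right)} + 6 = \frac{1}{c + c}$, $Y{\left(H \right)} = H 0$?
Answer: $\frac{100}{591} \approx 0.1692$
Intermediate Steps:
$Y{\left(H \right)} = 0$
$q{\left(b,c \right)} = -6 + \frac{1}{2 c}$ ($q{\left(b,c \right)} = -6 + \frac{1}{c + c} = -6 + \frac{1}{2 c}$)
$A{\left(C \right)} = C$ ($A{\left(C \right)} = 0 C + C = 0 + C = C$)
$u{\left(N,k \right)} = N + N^{2}$
$\frac{1}{A{\left(-23 \right)} + u{\left(q{\left(10,5 \right)},-53 \right)}} = \frac{1}{-23 + \left(-6 + \frac{1}{2 \cdot 5}\right) \left(1 - \left(6 - \frac{1}{2 \cdot 5}\right)\right)} = \frac{1}{-23 + \left(-6 + \frac{1}{2} \cdot \frac{1}{5}\right) \left(1 + \left(-6 + \frac{1}{2} \cdot \frac{1}{5}\right)\right)} = \frac{1}{-23 + \left(-6 + \frac{1}{10}\right) \left(1 + \left(-6 + \frac{1}{10}\right)\right)} = \frac{1}{-23 - \frac{59 \left(1 - \frac{59}{10}\right)}{10}} = \frac{1}{-23 - - \frac{2891}{100}} = \frac{1}{-23 + \frac{2891}{100}} = \frac{1}{\frac{591}{100}} = \frac{100}{591}$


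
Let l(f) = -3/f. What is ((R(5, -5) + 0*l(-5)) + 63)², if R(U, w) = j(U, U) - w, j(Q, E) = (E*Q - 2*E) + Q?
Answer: 7744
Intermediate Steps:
j(Q, E) = Q - 2*E + E*Q (j(Q, E) = (-2*E + E*Q) + Q = Q - 2*E + E*Q)
R(U, w) = U² - U - w (R(U, w) = (U - 2*U + U*U) - w = (U - 2*U + U²) - w = (U² - U) - w = U² - U - w)
((R(5, -5) + 0*l(-5)) + 63)² = (((5² - 1*5 - 1*(-5)) + 0*(-3/(-5))) + 63)² = (((25 - 5 + 5) + 0*(-3*(-⅕))) + 63)² = ((25 + 0*(⅗)) + 63)² = ((25 + 0) + 63)² = (25 + 63)² = 88² = 7744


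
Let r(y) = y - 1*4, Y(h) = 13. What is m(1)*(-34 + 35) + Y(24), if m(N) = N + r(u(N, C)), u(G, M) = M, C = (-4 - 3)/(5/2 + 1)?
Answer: 8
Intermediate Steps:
C = -2 (C = -7/(5*(½) + 1) = -7/(5/2 + 1) = -7/7/2 = -7*2/7 = -2)
r(y) = -4 + y (r(y) = y - 4 = -4 + y)
m(N) = -6 + N (m(N) = N + (-4 - 2) = N - 6 = -6 + N)
m(1)*(-34 + 35) + Y(24) = (-6 + 1)*(-34 + 35) + 13 = -5*1 + 13 = -5 + 13 = 8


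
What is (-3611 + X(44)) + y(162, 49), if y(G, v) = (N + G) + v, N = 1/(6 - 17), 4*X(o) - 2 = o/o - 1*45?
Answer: -75033/22 ≈ -3410.6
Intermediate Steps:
X(o) = -21/2 (X(o) = ½ + (o/o - 1*45)/4 = ½ + (1 - 45)/4 = ½ + (¼)*(-44) = ½ - 11 = -21/2)
N = -1/11 (N = 1/(-11) = -1/11 ≈ -0.090909)
y(G, v) = -1/11 + G + v (y(G, v) = (-1/11 + G) + v = -1/11 + G + v)
(-3611 + X(44)) + y(162, 49) = (-3611 - 21/2) + (-1/11 + 162 + 49) = -7243/2 + 2320/11 = -75033/22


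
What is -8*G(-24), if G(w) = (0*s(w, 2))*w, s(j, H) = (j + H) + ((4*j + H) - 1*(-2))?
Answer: 0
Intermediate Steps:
s(j, H) = 2 + 2*H + 5*j (s(j, H) = (H + j) + ((H + 4*j) + 2) = (H + j) + (2 + H + 4*j) = 2 + 2*H + 5*j)
G(w) = 0 (G(w) = (0*(2 + 2*2 + 5*w))*w = (0*(2 + 4 + 5*w))*w = (0*(6 + 5*w))*w = 0*w = 0)
-8*G(-24) = -8*0 = 0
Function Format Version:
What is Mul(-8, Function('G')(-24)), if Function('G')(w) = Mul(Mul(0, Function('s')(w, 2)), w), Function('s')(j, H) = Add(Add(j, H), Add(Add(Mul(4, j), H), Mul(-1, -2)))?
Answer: 0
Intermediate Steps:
Function('s')(j, H) = Add(2, Mul(2, H), Mul(5, j)) (Function('s')(j, H) = Add(Add(H, j), Add(Add(H, Mul(4, j)), 2)) = Add(Add(H, j), Add(2, H, Mul(4, j))) = Add(2, Mul(2, H), Mul(5, j)))
Function('G')(w) = 0 (Function('G')(w) = Mul(Mul(0, Add(2, Mul(2, 2), Mul(5, w))), w) = Mul(Mul(0, Add(2, 4, Mul(5, w))), w) = Mul(Mul(0, Add(6, Mul(5, w))), w) = Mul(0, w) = 0)
Mul(-8, Function('G')(-24)) = Mul(-8, 0) = 0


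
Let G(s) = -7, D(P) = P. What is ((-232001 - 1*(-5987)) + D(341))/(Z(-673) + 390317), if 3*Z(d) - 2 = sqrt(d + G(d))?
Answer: -264252476369/457043642963 + 451346*I*sqrt(170)/457043642963 ≈ -0.57818 + 1.2876e-5*I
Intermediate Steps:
Z(d) = 2/3 + sqrt(-7 + d)/3 (Z(d) = 2/3 + sqrt(d - 7)/3 = 2/3 + sqrt(-7 + d)/3)
((-232001 - 1*(-5987)) + D(341))/(Z(-673) + 390317) = ((-232001 - 1*(-5987)) + 341)/((2/3 + sqrt(-7 - 673)/3) + 390317) = ((-232001 + 5987) + 341)/((2/3 + sqrt(-680)/3) + 390317) = (-226014 + 341)/((2/3 + (2*I*sqrt(170))/3) + 390317) = -225673/((2/3 + 2*I*sqrt(170)/3) + 390317) = -225673/(1170953/3 + 2*I*sqrt(170)/3)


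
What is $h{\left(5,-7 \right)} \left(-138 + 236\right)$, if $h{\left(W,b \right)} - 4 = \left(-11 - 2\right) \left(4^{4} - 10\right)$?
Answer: $-313012$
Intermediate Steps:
$h{\left(W,b \right)} = -3194$ ($h{\left(W,b \right)} = 4 + \left(-11 - 2\right) \left(4^{4} - 10\right) = 4 - 13 \left(256 - 10\right) = 4 - 3198 = -3194$)
$h{\left(5,-7 \right)} \left(-138 + 236\right) = - 3194 \left(-138 + 236\right) = \left(-3194\right) 98 = -313012$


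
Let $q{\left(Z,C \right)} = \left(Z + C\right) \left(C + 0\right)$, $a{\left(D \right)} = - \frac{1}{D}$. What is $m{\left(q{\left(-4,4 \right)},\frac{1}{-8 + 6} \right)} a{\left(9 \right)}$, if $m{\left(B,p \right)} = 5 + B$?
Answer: $- \frac{5}{9} \approx -0.55556$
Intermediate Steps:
$q{\left(Z,C \right)} = C \left(C + Z\right)$ ($q{\left(Z,C \right)} = \left(C + Z\right) C = C \left(C + Z\right)$)
$m{\left(q{\left(-4,4 \right)},\frac{1}{-8 + 6} \right)} a{\left(9 \right)} = \left(5 + 4 \left(4 - 4\right)\right) \left(- \frac{1}{9}\right) = \left(5 + 4 \cdot 0\right) \left(\left(-1\right) \frac{1}{9}\right) = \left(5 + 0\right) \left(- \frac{1}{9}\right) = 5 \left(- \frac{1}{9}\right) = - \frac{5}{9}$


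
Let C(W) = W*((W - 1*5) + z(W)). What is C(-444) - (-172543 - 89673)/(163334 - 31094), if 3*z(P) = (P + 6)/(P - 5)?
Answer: 1478557427473/7421970 ≈ 1.9921e+5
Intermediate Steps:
z(P) = (6 + P)/(3*(-5 + P)) (z(P) = ((P + 6)/(P - 5))/3 = ((6 + P)/(-5 + P))/3 = (6 + P)/(3*(-5 + P)))
C(W) = W*(-5 + W + (6 + W)/(3*(-5 + W))) (C(W) = W*((W - 1*5) + (6 + W)/(3*(-5 + W))) = W*((W - 5) + (6 + W)/(3*(-5 + W))) = W*((-5 + W) + (6 + W)/(3*(-5 + W))) = W*(-5 + W + (6 + W)/(3*(-5 + W))))
C(-444) - (-172543 - 89673)/(163334 - 31094) = (⅓)*(-444)*(6 - 444 + 3*(-5 - 444)²)/(-5 - 444) - (-172543 - 89673)/(163334 - 31094) = (⅓)*(-444)*(6 - 444 + 3*(-449)²)/(-449) - (-262216)/132240 = (⅓)*(-444)*(-1/449)*(6 - 444 + 3*201601) - (-262216)/132240 = (⅓)*(-444)*(-1/449)*(6 - 444 + 604803) - 1*(-32777/16530) = (⅓)*(-444)*(-1/449)*604365 + 32777/16530 = 89446020/449 + 32777/16530 = 1478557427473/7421970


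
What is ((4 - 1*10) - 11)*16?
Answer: -272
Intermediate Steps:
((4 - 1*10) - 11)*16 = ((4 - 10) - 11)*16 = (-6 - 11)*16 = -17*16 = -272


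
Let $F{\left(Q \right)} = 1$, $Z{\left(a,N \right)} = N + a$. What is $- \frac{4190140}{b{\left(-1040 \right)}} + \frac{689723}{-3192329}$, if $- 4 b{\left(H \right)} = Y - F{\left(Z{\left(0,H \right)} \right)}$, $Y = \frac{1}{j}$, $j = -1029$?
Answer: $- \frac{5505687388523765}{328809887} \approx -1.6744 \cdot 10^{7}$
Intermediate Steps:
$Y = - \frac{1}{1029}$ ($Y = \frac{1}{-1029} = - \frac{1}{1029} \approx -0.00097182$)
$b{\left(H \right)} = \frac{515}{2058}$ ($b{\left(H \right)} = - \frac{- \frac{1}{1029} - 1}{4} = \left(- \frac{1}{4}\right) \left(- \frac{1030}{1029}\right) = \frac{515}{2058}$)
$- \frac{4190140}{b{\left(-1040 \right)}} + \frac{689723}{-3192329} = - \frac{4190140}{\frac{515}{2058}} + \frac{689723}{-3192329} = \left(-4190140\right) \frac{2058}{515} + 689723 \left(- \frac{1}{3192329}\right) = - \frac{1724661624}{103} - \frac{689723}{3192329} = - \frac{5505687388523765}{328809887}$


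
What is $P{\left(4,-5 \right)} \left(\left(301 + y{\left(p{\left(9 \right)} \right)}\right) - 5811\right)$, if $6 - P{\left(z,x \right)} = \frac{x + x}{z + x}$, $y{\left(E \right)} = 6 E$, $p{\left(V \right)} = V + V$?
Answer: $21608$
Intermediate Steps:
$p{\left(V \right)} = 2 V$
$P{\left(z,x \right)} = 6 - \frac{2 x}{x + z}$ ($P{\left(z,x \right)} = 6 - \frac{x + x}{z + x} = 6 - \frac{2 x}{x + z}$)
$P{\left(4,-5 \right)} \left(\left(301 + y{\left(p{\left(9 \right)} \right)}\right) - 5811\right) = \frac{2 \left(2 \left(-5\right) + 3 \cdot 4\right)}{-5 + 4} \left(\left(301 + 6 \cdot 2 \cdot 9\right) - 5811\right) = \frac{2 \left(-10 + 12\right)}{-1} \left(\left(301 + 6 \cdot 18\right) - 5811\right) = 2 \left(-1\right) 2 \left(\left(301 + 108\right) - 5811\right) = - 4 \left(409 - 5811\right) = \left(-4\right) \left(-5402\right) = 21608$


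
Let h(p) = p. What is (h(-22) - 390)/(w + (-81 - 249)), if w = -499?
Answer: 412/829 ≈ 0.49698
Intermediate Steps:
(h(-22) - 390)/(w + (-81 - 249)) = (-22 - 390)/(-499 + (-81 - 249)) = -412/(-499 - 330) = -412/(-829) = -412*(-1/829) = 412/829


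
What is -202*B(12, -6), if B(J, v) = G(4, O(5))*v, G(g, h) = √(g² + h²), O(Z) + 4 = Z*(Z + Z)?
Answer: 2424*√533 ≈ 55962.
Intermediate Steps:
O(Z) = -4 + 2*Z² (O(Z) = -4 + Z*(Z + Z) = -4 + Z*(2*Z) = -4 + 2*Z²)
B(J, v) = 2*v*√533 (B(J, v) = √(4² + (-4 + 2*5²)²)*v = √(16 + (-4 + 2*25)²)*v = √(16 + (-4 + 50)²)*v = √(16 + 46²)*v = √(16 + 2116)*v = √2132*v = (2*√533)*v = 2*v*√533)
-202*B(12, -6) = -404*(-6)*√533 = -(-2424)*√533 = 2424*√533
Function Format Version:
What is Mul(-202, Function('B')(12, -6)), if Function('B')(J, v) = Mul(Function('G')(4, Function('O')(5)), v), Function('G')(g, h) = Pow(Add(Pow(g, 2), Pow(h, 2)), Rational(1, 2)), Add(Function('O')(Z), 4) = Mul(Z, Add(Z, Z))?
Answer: Mul(2424, Pow(533, Rational(1, 2))) ≈ 55962.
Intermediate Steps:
Function('O')(Z) = Add(-4, Mul(2, Pow(Z, 2))) (Function('O')(Z) = Add(-4, Mul(Z, Add(Z, Z))) = Add(-4, Mul(Z, Mul(2, Z))) = Add(-4, Mul(2, Pow(Z, 2))))
Function('B')(J, v) = Mul(2, v, Pow(533, Rational(1, 2))) (Function('B')(J, v) = Mul(Pow(Add(Pow(4, 2), Pow(Add(-4, Mul(2, Pow(5, 2))), 2)), Rational(1, 2)), v) = Mul(Pow(Add(16, Pow(Add(-4, Mul(2, 25)), 2)), Rational(1, 2)), v) = Mul(Pow(Add(16, Pow(Add(-4, 50), 2)), Rational(1, 2)), v) = Mul(Pow(Add(16, Pow(46, 2)), Rational(1, 2)), v) = Mul(Pow(Add(16, 2116), Rational(1, 2)), v) = Mul(Pow(2132, Rational(1, 2)), v) = Mul(Mul(2, Pow(533, Rational(1, 2))), v) = Mul(2, v, Pow(533, Rational(1, 2))))
Mul(-202, Function('B')(12, -6)) = Mul(-202, Mul(2, -6, Pow(533, Rational(1, 2)))) = Mul(-202, Mul(-12, Pow(533, Rational(1, 2)))) = Mul(2424, Pow(533, Rational(1, 2)))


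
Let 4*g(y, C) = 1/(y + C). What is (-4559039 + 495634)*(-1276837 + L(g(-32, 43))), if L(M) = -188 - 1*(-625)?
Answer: 5186530142000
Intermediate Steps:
g(y, C) = 1/(4*(C + y)) (g(y, C) = 1/(4*(y + C)) = 1/(4*(C + y)))
L(M) = 437 (L(M) = -188 + 625 = 437)
(-4559039 + 495634)*(-1276837 + L(g(-32, 43))) = (-4559039 + 495634)*(-1276837 + 437) = -4063405*(-1276400) = 5186530142000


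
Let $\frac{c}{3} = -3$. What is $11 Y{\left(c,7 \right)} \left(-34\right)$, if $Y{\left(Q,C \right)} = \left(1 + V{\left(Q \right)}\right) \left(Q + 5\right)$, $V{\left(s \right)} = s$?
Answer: $-11968$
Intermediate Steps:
$c = -9$ ($c = 3 \left(-3\right) = -9$)
$Y{\left(Q,C \right)} = \left(1 + Q\right) \left(5 + Q\right)$ ($Y{\left(Q,C \right)} = \left(1 + Q\right) \left(Q + 5\right) = \left(1 + Q\right) \left(5 + Q\right)$)
$11 Y{\left(c,7 \right)} \left(-34\right) = 11 \left(5 + \left(-9\right)^{2} + 6 \left(-9\right)\right) \left(-34\right) = 11 \left(5 + 81 - 54\right) \left(-34\right) = 11 \cdot 32 \left(-34\right) = 352 \left(-34\right) = -11968$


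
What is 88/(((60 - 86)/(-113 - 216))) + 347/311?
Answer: 4506547/4043 ≈ 1114.7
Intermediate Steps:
88/(((60 - 86)/(-113 - 216))) + 347/311 = 88/((-26/(-329))) + 347*(1/311) = 88/((-26*(-1/329))) + 347/311 = 88/(26/329) + 347/311 = 88*(329/26) + 347/311 = 14476/13 + 347/311 = 4506547/4043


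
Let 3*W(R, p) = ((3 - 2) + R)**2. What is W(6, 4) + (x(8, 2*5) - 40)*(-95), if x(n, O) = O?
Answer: 8599/3 ≈ 2866.3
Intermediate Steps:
W(R, p) = (1 + R)**2/3 (W(R, p) = ((3 - 2) + R)**2/3 = (1 + R)**2/3)
W(6, 4) + (x(8, 2*5) - 40)*(-95) = (1 + 6)**2/3 + (2*5 - 40)*(-95) = (1/3)*7**2 + (10 - 40)*(-95) = (1/3)*49 - 30*(-95) = 49/3 + 2850 = 8599/3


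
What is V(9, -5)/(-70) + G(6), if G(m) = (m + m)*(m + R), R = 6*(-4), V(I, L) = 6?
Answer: -7563/35 ≈ -216.09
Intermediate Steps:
R = -24
G(m) = 2*m*(-24 + m) (G(m) = (m + m)*(m - 24) = (2*m)*(-24 + m) = 2*m*(-24 + m))
V(9, -5)/(-70) + G(6) = 6/(-70) + 2*6*(-24 + 6) = 6*(-1/70) + 2*6*(-18) = -3/35 - 216 = -7563/35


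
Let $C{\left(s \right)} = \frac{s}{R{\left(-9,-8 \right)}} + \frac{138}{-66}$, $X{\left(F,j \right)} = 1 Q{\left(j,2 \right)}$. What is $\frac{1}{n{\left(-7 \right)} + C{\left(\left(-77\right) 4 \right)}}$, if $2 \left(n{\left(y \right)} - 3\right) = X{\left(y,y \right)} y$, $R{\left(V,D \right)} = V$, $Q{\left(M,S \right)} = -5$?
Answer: $\frac{198}{10421} \approx 0.019$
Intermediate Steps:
$X{\left(F,j \right)} = -5$ ($X{\left(F,j \right)} = 1 \left(-5\right) = -5$)
$C{\left(s \right)} = - \frac{23}{11} - \frac{s}{9}$ ($C{\left(s \right)} = \frac{s}{-9} + \frac{138}{-66} = s \left(- \frac{1}{9}\right) + 138 \left(- \frac{1}{66}\right) = - \frac{s}{9} - \frac{23}{11} = - \frac{23}{11} - \frac{s}{9}$)
$n{\left(y \right)} = 3 - \frac{5 y}{2}$ ($n{\left(y \right)} = 3 + \frac{\left(-5\right) y}{2} = 3 - \frac{5 y}{2}$)
$\frac{1}{n{\left(-7 \right)} + C{\left(\left(-77\right) 4 \right)}} = \frac{1}{\left(3 - - \frac{35}{2}\right) - \left(\frac{23}{11} + \frac{\left(-77\right) 4}{9}\right)} = \frac{1}{\left(3 + \frac{35}{2}\right) - - \frac{3181}{99}} = \frac{1}{\frac{41}{2} + \left(- \frac{23}{11} + \frac{308}{9}\right)} = \frac{1}{\frac{41}{2} + \frac{3181}{99}} = \frac{1}{\frac{10421}{198}} = \frac{198}{10421}$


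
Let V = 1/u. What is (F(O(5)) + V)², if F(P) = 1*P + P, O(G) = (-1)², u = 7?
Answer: 225/49 ≈ 4.5918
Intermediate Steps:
O(G) = 1
F(P) = 2*P (F(P) = P + P = 2*P)
V = ⅐ (V = 1/7 = ⅐ ≈ 0.14286)
(F(O(5)) + V)² = (2*1 + ⅐)² = (2 + ⅐)² = (15/7)² = 225/49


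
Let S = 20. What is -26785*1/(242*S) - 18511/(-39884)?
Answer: -4448635/877448 ≈ -5.0700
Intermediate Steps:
-26785*1/(242*S) - 18511/(-39884) = -26785/((20*11)*22) - 18511/(-39884) = -26785/(220*22) - 18511*(-1/39884) = -26785/4840 + 18511/39884 = -26785*1/4840 + 18511/39884 = -487/88 + 18511/39884 = -4448635/877448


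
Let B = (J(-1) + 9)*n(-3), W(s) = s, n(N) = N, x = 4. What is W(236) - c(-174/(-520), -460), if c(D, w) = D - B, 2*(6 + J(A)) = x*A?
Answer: 60493/260 ≈ 232.67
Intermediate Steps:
J(A) = -6 + 2*A (J(A) = -6 + (4*A)/2 = -6 + 2*A)
B = -3 (B = ((-6 + 2*(-1)) + 9)*(-3) = ((-6 - 2) + 9)*(-3) = (-8 + 9)*(-3) = 1*(-3) = -3)
c(D, w) = 3 + D (c(D, w) = D - 1*(-3) = D + 3 = 3 + D)
W(236) - c(-174/(-520), -460) = 236 - (3 - 174/(-520)) = 236 - (3 - 174*(-1/520)) = 236 - (3 + 87/260) = 236 - 1*867/260 = 236 - 867/260 = 60493/260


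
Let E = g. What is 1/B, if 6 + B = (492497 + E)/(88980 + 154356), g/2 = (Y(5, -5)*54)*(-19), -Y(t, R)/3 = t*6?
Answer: -243336/782839 ≈ -0.31084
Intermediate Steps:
Y(t, R) = -18*t (Y(t, R) = -3*t*6 = -18*t)
g = 184680 (g = 2*((-18*5*54)*(-19)) = 2*(-90*54*(-19)) = 2*(-4860*(-19)) = 2*92340 = 184680)
E = 184680
B = -782839/243336 (B = -6 + (492497 + 184680)/(88980 + 154356) = -6 + 677177/243336 = -782839/243336 ≈ -3.2171)
1/B = 1/(-782839/243336) = -243336/782839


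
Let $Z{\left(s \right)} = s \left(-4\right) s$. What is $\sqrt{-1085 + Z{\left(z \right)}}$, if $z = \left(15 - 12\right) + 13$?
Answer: $i \sqrt{2109} \approx 45.924 i$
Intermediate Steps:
$z = 16$ ($z = 3 + 13 = 16$)
$Z{\left(s \right)} = - 4 s^{2}$ ($Z{\left(s \right)} = - 4 s s = - 4 s^{2}$)
$\sqrt{-1085 + Z{\left(z \right)}} = \sqrt{-1085 - 4 \cdot 16^{2}} = \sqrt{-1085 - 1024} = \sqrt{-2109} = i \sqrt{2109}$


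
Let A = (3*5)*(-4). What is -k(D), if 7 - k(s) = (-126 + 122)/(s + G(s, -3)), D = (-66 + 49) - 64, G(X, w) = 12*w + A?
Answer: -1235/177 ≈ -6.9774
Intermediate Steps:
A = -60 (A = 15*(-4) = -60)
G(X, w) = -60 + 12*w (G(X, w) = 12*w - 60 = -60 + 12*w)
D = -81 (D = -17 - 64 = -81)
k(s) = 7 + 4/(-96 + s) (k(s) = 7 - (-126 + 122)/(s + (-60 + 12*(-3))) = 7 - (-4)/(s + (-60 - 36)) = 7 - (-4)/(s - 96) = 7 - (-4)/(-96 + s) = 7 + 4/(-96 + s))
-k(D) = -(-668 + 7*(-81))/(-96 - 81) = -(-668 - 567)/(-177) = -(-1)*(-1235)/177 = -1*1235/177 = -1235/177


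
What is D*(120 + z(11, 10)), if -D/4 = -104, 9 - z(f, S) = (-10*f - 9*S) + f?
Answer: 132288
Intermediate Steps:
z(f, S) = 9 + 9*S + 9*f (z(f, S) = 9 - ((-10*f - 9*S) + f) = 9 - (-9*S - 9*f) = 9 + (9*S + 9*f) = 9 + 9*S + 9*f)
D = 416 (D = -4*(-104) = 416)
D*(120 + z(11, 10)) = 416*(120 + (9 + 9*10 + 9*11)) = 416*(120 + (9 + 90 + 99)) = 416*(120 + 198) = 416*318 = 132288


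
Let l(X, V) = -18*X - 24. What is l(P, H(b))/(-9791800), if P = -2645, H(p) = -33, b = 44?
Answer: -23793/4895900 ≈ -0.0048598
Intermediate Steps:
l(X, V) = -24 - 18*X
l(P, H(b))/(-9791800) = (-24 - 18*(-2645))/(-9791800) = (-24 + 47610)*(-1/9791800) = 47586*(-1/9791800) = -23793/4895900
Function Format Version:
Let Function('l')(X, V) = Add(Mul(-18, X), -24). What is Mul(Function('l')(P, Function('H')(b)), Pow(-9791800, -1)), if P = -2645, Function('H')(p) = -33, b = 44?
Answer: Rational(-23793, 4895900) ≈ -0.0048598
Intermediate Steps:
Function('l')(X, V) = Add(-24, Mul(-18, X))
Mul(Function('l')(P, Function('H')(b)), Pow(-9791800, -1)) = Mul(Add(-24, Mul(-18, -2645)), Pow(-9791800, -1)) = Mul(Add(-24, 47610), Rational(-1, 9791800)) = Mul(47586, Rational(-1, 9791800)) = Rational(-23793, 4895900)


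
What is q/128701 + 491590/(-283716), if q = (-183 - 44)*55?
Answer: -33405159425/18257266458 ≈ -1.8297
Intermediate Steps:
q = -12485 (q = -227*55 = -12485)
q/128701 + 491590/(-283716) = -12485/128701 + 491590/(-283716) = -12485*1/128701 + 491590*(-1/283716) = -12485/128701 - 245795/141858 = -33405159425/18257266458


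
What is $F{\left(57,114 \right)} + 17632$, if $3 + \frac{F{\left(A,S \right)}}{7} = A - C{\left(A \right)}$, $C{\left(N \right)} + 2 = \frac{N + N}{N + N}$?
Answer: $18017$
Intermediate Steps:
$C{\left(N \right)} = -1$ ($C{\left(N \right)} = -2 + \frac{N + N}{N + N} = -2 + \frac{2 N}{2 N} = -2 + 2 N \frac{1}{2 N} = -2 + 1 = -1$)
$F{\left(A,S \right)} = -14 + 7 A$ ($F{\left(A,S \right)} = -21 + 7 \left(A - -1\right) = -21 + 7 \left(A + 1\right) = -21 + 7 \left(1 + A\right) = -21 + \left(7 + 7 A\right) = -14 + 7 A$)
$F{\left(57,114 \right)} + 17632 = \left(-14 + 7 \cdot 57\right) + 17632 = \left(-14 + 399\right) + 17632 = 385 + 17632 = 18017$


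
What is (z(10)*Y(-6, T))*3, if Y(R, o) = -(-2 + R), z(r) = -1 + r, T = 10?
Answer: 216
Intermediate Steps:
Y(R, o) = 2 - R
(z(10)*Y(-6, T))*3 = ((-1 + 10)*(2 - 1*(-6)))*3 = (9*(2 + 6))*3 = (9*8)*3 = 72*3 = 216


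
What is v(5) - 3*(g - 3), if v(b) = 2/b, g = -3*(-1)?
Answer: 2/5 ≈ 0.40000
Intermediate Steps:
g = 3
v(5) - 3*(g - 3) = 2/5 - 3*(3 - 3) = 2*(1/5) - 3*0 = 2/5 + 0 = 2/5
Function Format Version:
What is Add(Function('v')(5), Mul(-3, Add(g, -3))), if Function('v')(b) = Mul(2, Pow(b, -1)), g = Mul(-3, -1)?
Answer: Rational(2, 5) ≈ 0.40000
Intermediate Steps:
g = 3
Add(Function('v')(5), Mul(-3, Add(g, -3))) = Add(Mul(2, Pow(5, -1)), Mul(-3, Add(3, -3))) = Add(Mul(2, Rational(1, 5)), Mul(-3, 0)) = Add(Rational(2, 5), 0) = Rational(2, 5)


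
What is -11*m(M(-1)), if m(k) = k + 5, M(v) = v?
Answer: -44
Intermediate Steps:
m(k) = 5 + k
-11*m(M(-1)) = -11*(5 - 1) = -11*4 = -44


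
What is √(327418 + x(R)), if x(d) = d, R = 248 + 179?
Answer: √327845 ≈ 572.58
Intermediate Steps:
R = 427
√(327418 + x(R)) = √(327418 + 427) = √327845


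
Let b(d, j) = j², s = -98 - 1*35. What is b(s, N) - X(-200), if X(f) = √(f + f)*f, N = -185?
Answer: 34225 + 4000*I ≈ 34225.0 + 4000.0*I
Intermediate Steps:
s = -133 (s = -98 - 35 = -133)
X(f) = √2*f^(3/2) (X(f) = √(2*f)*f = (√2*√f)*f = √2*f^(3/2))
b(s, N) - X(-200) = (-185)² - √2*(-200)^(3/2) = 34225 - √2*(-2000*I*√2) = 34225 - (-4000)*I = 34225 + 4000*I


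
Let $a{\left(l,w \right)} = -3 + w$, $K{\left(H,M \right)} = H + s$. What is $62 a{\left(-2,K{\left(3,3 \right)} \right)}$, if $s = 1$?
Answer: $62$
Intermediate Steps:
$K{\left(H,M \right)} = 1 + H$ ($K{\left(H,M \right)} = H + 1 = 1 + H$)
$62 a{\left(-2,K{\left(3,3 \right)} \right)} = 62 \left(-3 + \left(1 + 3\right)\right) = 62 \left(-3 + 4\right) = 62 \cdot 1 = 62$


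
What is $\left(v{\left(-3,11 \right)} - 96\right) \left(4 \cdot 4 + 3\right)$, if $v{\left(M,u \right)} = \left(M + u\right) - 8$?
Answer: $-1824$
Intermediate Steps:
$v{\left(M,u \right)} = -8 + M + u$
$\left(v{\left(-3,11 \right)} - 96\right) \left(4 \cdot 4 + 3\right) = \left(\left(-8 - 3 + 11\right) - 96\right) \left(4 \cdot 4 + 3\right) = \left(0 - 96\right) \left(16 + 3\right) = \left(-96\right) 19 = -1824$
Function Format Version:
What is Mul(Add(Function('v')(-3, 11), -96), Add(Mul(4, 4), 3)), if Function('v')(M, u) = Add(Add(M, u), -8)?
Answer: -1824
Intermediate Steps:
Function('v')(M, u) = Add(-8, M, u)
Mul(Add(Function('v')(-3, 11), -96), Add(Mul(4, 4), 3)) = Mul(Add(Add(-8, -3, 11), -96), Add(Mul(4, 4), 3)) = Mul(Add(0, -96), Add(16, 3)) = Mul(-96, 19) = -1824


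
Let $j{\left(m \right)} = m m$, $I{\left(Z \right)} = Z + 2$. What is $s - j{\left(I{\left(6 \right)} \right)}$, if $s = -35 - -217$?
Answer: $118$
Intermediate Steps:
$s = 182$ ($s = -35 + 217 = 182$)
$I{\left(Z \right)} = 2 + Z$
$j{\left(m \right)} = m^{2}$
$s - j{\left(I{\left(6 \right)} \right)} = 182 - \left(2 + 6\right)^{2} = 182 - 8^{2} = 182 - 64 = 118$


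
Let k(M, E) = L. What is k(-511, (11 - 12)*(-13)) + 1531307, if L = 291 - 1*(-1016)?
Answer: 1532614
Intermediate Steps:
L = 1307 (L = 291 + 1016 = 1307)
k(M, E) = 1307
k(-511, (11 - 12)*(-13)) + 1531307 = 1307 + 1531307 = 1532614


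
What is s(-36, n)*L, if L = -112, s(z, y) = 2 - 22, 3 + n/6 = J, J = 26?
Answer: 2240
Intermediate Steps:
n = 138 (n = -18 + 6*26 = -18 + 156 = 138)
s(z, y) = -20
s(-36, n)*L = -20*(-112) = 2240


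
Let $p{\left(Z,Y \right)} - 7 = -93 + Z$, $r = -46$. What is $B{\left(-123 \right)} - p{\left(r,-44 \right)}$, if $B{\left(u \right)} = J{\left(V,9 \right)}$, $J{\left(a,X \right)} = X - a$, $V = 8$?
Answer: $133$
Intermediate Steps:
$p{\left(Z,Y \right)} = -86 + Z$ ($p{\left(Z,Y \right)} = 7 + \left(-93 + Z\right) = -86 + Z$)
$B{\left(u \right)} = 1$ ($B{\left(u \right)} = 9 - 8 = 1$)
$B{\left(-123 \right)} - p{\left(r,-44 \right)} = 1 - \left(-86 - 46\right) = 1 - -132 = 1 + 132 = 133$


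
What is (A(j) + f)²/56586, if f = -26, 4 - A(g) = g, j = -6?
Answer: 128/28293 ≈ 0.0045241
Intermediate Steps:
A(g) = 4 - g
(A(j) + f)²/56586 = ((4 - 1*(-6)) - 26)²/56586 = ((4 + 6) - 26)²*(1/56586) = (10 - 26)²*(1/56586) = (-16)²*(1/56586) = 256*(1/56586) = 128/28293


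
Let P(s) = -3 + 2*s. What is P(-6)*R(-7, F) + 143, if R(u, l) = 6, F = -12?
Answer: 53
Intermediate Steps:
P(-6)*R(-7, F) + 143 = (-3 + 2*(-6))*6 + 143 = (-3 - 12)*6 + 143 = -15*6 + 143 = -90 + 143 = 53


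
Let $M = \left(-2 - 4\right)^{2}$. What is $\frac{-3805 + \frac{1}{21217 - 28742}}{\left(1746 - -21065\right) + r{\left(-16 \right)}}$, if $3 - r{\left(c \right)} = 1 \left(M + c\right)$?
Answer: $- \frac{14316313}{85762425} \approx -0.16693$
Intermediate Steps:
$M = 36$ ($M = \left(-2 - 4\right)^{2} = \left(-6\right)^{2} = 36$)
$r{\left(c \right)} = -33 - c$ ($r{\left(c \right)} = 3 - 1 \left(36 + c\right) = 3 - \left(36 + c\right) = -33 - c$)
$\frac{-3805 + \frac{1}{21217 - 28742}}{\left(1746 - -21065\right) + r{\left(-16 \right)}} = \frac{-3805 + \frac{1}{21217 - 28742}}{\left(1746 - -21065\right) - 17} = \frac{-3805 + \frac{1}{-7525}}{\left(1746 + 21065\right) + \left(-33 + 16\right)} = \frac{-3805 - \frac{1}{7525}}{22811 - 17} = - \frac{28632626}{7525 \cdot 22794} = \left(- \frac{28632626}{7525}\right) \frac{1}{22794} = - \frac{14316313}{85762425}$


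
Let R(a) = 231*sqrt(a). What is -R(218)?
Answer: -231*sqrt(218) ≈ -3410.7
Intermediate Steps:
-R(218) = -231*sqrt(218)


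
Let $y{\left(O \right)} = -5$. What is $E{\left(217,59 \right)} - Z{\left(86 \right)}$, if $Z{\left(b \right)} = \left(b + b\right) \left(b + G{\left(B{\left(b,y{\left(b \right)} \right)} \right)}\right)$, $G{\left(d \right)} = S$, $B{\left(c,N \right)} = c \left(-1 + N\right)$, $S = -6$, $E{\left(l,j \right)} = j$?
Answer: $-13701$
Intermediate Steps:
$G{\left(d \right)} = -6$
$Z{\left(b \right)} = 2 b \left(-6 + b\right)$ ($Z{\left(b \right)} = \left(b + b\right) \left(b - 6\right) = 2 b \left(-6 + b\right)$)
$E{\left(217,59 \right)} - Z{\left(86 \right)} = 59 - 2 \cdot 86 \left(-6 + 86\right) = 59 - 2 \cdot 86 \cdot 80 = 59 - 13760 = -13701$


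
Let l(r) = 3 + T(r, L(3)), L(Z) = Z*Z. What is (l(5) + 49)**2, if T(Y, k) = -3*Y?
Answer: 1369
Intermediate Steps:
L(Z) = Z**2
l(r) = 3 - 3*r
(l(5) + 49)**2 = ((3 - 3*5) + 49)**2 = ((3 - 15) + 49)**2 = (-12 + 49)**2 = 37**2 = 1369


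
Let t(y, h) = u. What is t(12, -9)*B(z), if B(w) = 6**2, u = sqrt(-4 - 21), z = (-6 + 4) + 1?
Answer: 180*I ≈ 180.0*I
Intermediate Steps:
z = -1 (z = -2 + 1 = -1)
u = 5*I (u = sqrt(-25) = 5*I ≈ 5.0*I)
t(y, h) = 5*I
B(w) = 36
t(12, -9)*B(z) = (5*I)*36 = 180*I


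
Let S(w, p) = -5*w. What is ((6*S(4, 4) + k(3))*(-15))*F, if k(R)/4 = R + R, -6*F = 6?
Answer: -1440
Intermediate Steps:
F = -1 (F = -⅙*6 = -1)
k(R) = 8*R (k(R) = 4*(R + R) = 4*(2*R) = 8*R)
((6*S(4, 4) + k(3))*(-15))*F = ((6*(-5*4) + 8*3)*(-15))*(-1) = ((6*(-20) + 24)*(-15))*(-1) = ((-120 + 24)*(-15))*(-1) = -96*(-15)*(-1) = 1440*(-1) = -1440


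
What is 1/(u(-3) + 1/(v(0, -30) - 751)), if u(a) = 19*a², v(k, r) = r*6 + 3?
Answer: 928/158687 ≈ 0.0058480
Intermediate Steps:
v(k, r) = 3 + 6*r (v(k, r) = 6*r + 3 = 3 + 6*r)
1/(u(-3) + 1/(v(0, -30) - 751)) = 1/(19*(-3)² + 1/((3 + 6*(-30)) - 751)) = 1/(19*9 + 1/((3 - 180) - 751)) = 1/(171 + 1/(-177 - 751)) = 1/(171 + 1/(-928)) = 1/(171 - 1/928) = 1/(158687/928) = 928/158687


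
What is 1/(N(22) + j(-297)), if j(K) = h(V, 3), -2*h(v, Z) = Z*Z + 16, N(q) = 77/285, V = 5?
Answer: -570/6971 ≈ -0.081767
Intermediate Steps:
N(q) = 77/285 (N(q) = 77*(1/285) = 77/285)
h(v, Z) = -8 - Z²/2 (h(v, Z) = -(Z*Z + 16)/2 = -(Z² + 16)/2 = -(16 + Z²)/2 = -8 - Z²/2)
j(K) = -25/2 (j(K) = -8 - ½*3² = -8 - ½*9 = -8 - 9/2 = -25/2)
1/(N(22) + j(-297)) = 1/(77/285 - 25/2) = 1/(-6971/570) = -570/6971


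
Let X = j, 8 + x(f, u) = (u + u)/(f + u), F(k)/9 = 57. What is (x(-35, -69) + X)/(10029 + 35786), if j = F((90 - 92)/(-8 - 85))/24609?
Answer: -19843/136661980 ≈ -0.00014520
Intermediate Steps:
F(k) = 513 (F(k) = 9*57 = 513)
j = 171/8203 (j = 513/24609 = 513*(1/24609) = 171/8203 ≈ 0.020846)
x(f, u) = -8 + 2*u/(f + u) (x(f, u) = -8 + (u + u)/(f + u) = -8 + (2*u)/(f + u) = -8 + 2*u/(f + u))
X = 171/8203 ≈ 0.020846
(x(-35, -69) + X)/(10029 + 35786) = (2*(-4*(-35) - 3*(-69))/(-35 - 69) + 171/8203)/(10029 + 35786) = (2*(140 + 207)/(-104) + 171/8203)/45815 = (2*(-1/104)*347 + 171/8203)*(1/45815) = (-347/52 + 171/8203)*(1/45815) = -218273/32812*1/45815 = -19843/136661980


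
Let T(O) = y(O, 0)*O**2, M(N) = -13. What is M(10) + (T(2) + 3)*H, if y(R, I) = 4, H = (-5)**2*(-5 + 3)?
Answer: -963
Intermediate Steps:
H = -50 (H = 25*(-2) = -50)
T(O) = 4*O**2
M(10) + (T(2) + 3)*H = -13 + (4*2**2 + 3)*(-50) = -13 + (4*4 + 3)*(-50) = -13 + (16 + 3)*(-50) = -13 + 19*(-50) = -13 - 950 = -963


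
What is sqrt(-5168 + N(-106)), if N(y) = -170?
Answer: I*sqrt(5338) ≈ 73.062*I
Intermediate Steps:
sqrt(-5168 + N(-106)) = sqrt(-5168 - 170) = sqrt(-5338) = I*sqrt(5338)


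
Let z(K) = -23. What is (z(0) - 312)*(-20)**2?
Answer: -134000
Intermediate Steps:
(z(0) - 312)*(-20)**2 = (-23 - 312)*(-20)**2 = -335*400 = -134000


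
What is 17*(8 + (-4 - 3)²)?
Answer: 969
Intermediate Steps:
17*(8 + (-4 - 3)²) = 17*(8 + (-7)²) = 17*(8 + 49) = 17*57 = 969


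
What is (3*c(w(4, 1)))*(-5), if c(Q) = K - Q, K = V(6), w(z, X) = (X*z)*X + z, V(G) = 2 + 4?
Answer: 30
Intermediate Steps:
V(G) = 6
w(z, X) = z + z*X² (w(z, X) = z*X² + z = z + z*X²)
K = 6
c(Q) = 6 - Q
(3*c(w(4, 1)))*(-5) = (3*(6 - 4*(1 + 1²)))*(-5) = (3*(6 - 4*(1 + 1)))*(-5) = (3*(6 - 4*2))*(-5) = (3*(6 - 1*8))*(-5) = (3*(6 - 8))*(-5) = (3*(-2))*(-5) = -6*(-5) = 30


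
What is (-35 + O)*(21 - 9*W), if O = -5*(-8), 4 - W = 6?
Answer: 195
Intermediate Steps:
W = -2 (W = 4 - 1*6 = 4 - 6 = -2)
O = 40
(-35 + O)*(21 - 9*W) = (-35 + 40)*(21 - 9*(-2)) = 5*(21 + 18) = 5*39 = 195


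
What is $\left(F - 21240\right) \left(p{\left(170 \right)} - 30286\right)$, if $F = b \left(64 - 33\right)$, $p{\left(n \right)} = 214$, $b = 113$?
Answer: $533387064$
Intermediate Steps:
$F = 3503$ ($F = 113 \left(64 - 33\right) = 113 \cdot 31 = 3503$)
$\left(F - 21240\right) \left(p{\left(170 \right)} - 30286\right) = \left(3503 - 21240\right) \left(214 - 30286\right) = \left(-17737\right) \left(-30072\right) = 533387064$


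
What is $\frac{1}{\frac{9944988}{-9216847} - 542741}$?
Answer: $- \frac{9216847}{5002370702615} \approx -1.8425 \cdot 10^{-6}$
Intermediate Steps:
$\frac{1}{\frac{9944988}{-9216847} - 542741} = \frac{1}{9944988 \left(- \frac{1}{9216847}\right) - 542741} = \frac{1}{- \frac{9944988}{9216847} - 542741} = \frac{1}{- \frac{5002370702615}{9216847}} = - \frac{9216847}{5002370702615}$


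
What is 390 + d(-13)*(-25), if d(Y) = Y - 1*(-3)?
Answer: 640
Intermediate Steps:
d(Y) = 3 + Y (d(Y) = Y + 3 = 3 + Y)
390 + d(-13)*(-25) = 390 + (3 - 13)*(-25) = 390 - 10*(-25) = 390 + 250 = 640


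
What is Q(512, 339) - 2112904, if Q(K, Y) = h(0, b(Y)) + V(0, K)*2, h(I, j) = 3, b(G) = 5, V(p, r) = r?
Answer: -2111877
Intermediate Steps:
Q(K, Y) = 3 + 2*K (Q(K, Y) = 3 + K*2 = 3 + 2*K)
Q(512, 339) - 2112904 = (3 + 2*512) - 2112904 = (3 + 1024) - 2112904 = 1027 - 2112904 = -2111877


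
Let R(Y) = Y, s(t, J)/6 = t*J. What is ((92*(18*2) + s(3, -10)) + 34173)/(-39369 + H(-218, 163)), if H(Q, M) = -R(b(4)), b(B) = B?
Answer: -37305/39373 ≈ -0.94748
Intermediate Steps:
s(t, J) = 6*J*t (s(t, J) = 6*(t*J) = 6*(J*t) = 6*J*t)
H(Q, M) = -4 (H(Q, M) = -1*4 = -4)
((92*(18*2) + s(3, -10)) + 34173)/(-39369 + H(-218, 163)) = ((92*(18*2) + 6*(-10)*3) + 34173)/(-39369 - 4) = ((92*36 - 180) + 34173)/(-39373) = ((3312 - 180) + 34173)*(-1/39373) = (3132 + 34173)*(-1/39373) = 37305*(-1/39373) = -37305/39373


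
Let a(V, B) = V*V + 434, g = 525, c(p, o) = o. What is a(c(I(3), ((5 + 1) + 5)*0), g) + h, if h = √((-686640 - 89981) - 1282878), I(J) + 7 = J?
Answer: 434 + I*√2059499 ≈ 434.0 + 1435.1*I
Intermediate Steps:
I(J) = -7 + J
a(V, B) = 434 + V² (a(V, B) = V² + 434 = 434 + V²)
h = I*√2059499 (h = √(-776621 - 1282878) = √(-2059499) = I*√2059499 ≈ 1435.1*I)
a(c(I(3), ((5 + 1) + 5)*0), g) + h = (434 + (((5 + 1) + 5)*0)²) + I*√2059499 = (434 + ((6 + 5)*0)²) + I*√2059499 = (434 + (11*0)²) + I*√2059499 = (434 + 0²) + I*√2059499 = (434 + 0) + I*√2059499 = 434 + I*√2059499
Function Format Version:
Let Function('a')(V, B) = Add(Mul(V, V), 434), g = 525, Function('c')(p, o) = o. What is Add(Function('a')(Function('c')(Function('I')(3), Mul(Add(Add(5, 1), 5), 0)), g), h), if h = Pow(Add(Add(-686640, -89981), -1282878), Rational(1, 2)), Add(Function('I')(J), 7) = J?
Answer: Add(434, Mul(I, Pow(2059499, Rational(1, 2)))) ≈ Add(434.00, Mul(1435.1, I))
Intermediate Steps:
Function('I')(J) = Add(-7, J)
Function('a')(V, B) = Add(434, Pow(V, 2)) (Function('a')(V, B) = Add(Pow(V, 2), 434) = Add(434, Pow(V, 2)))
h = Mul(I, Pow(2059499, Rational(1, 2))) (h = Pow(Add(-776621, -1282878), Rational(1, 2)) = Pow(-2059499, Rational(1, 2)) = Mul(I, Pow(2059499, Rational(1, 2))) ≈ Mul(1435.1, I))
Add(Function('a')(Function('c')(Function('I')(3), Mul(Add(Add(5, 1), 5), 0)), g), h) = Add(Add(434, Pow(Mul(Add(Add(5, 1), 5), 0), 2)), Mul(I, Pow(2059499, Rational(1, 2)))) = Add(Add(434, Pow(Mul(Add(6, 5), 0), 2)), Mul(I, Pow(2059499, Rational(1, 2)))) = Add(Add(434, Pow(Mul(11, 0), 2)), Mul(I, Pow(2059499, Rational(1, 2)))) = Add(Add(434, Pow(0, 2)), Mul(I, Pow(2059499, Rational(1, 2)))) = Add(Add(434, 0), Mul(I, Pow(2059499, Rational(1, 2)))) = Add(434, Mul(I, Pow(2059499, Rational(1, 2))))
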